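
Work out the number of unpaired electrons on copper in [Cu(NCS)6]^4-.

Summing ligand charges against the −4 overall charge gives an oxidation state of +2 for copper.
Cu sits in group 11, so the d-electron count is 11 − 2 = 9.
In an octahedral field the d⁹ configuration is t₂g⁶e_g³ (only one arrangement possible), giving 1 unpaired electron.

1 unpaired electron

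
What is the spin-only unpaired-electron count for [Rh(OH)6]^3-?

Summing ligand charges against the −3 overall charge gives an oxidation state of +3 for rhodium.
Rhodium is a group-9 element; Rh(III) is therefore d⁶.
The spin state decides the count: a 4d ion has a large Δₒ and is invariably low-spin.
An octahedral low-spin d⁶ ion is t₂g⁶e_g⁰, giving 0 unpaired electrons.

0 unpaired electrons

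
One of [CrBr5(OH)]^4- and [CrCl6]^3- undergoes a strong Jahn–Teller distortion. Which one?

[CrBr5(OH)]^4-

[CrBr5(OH)]^4-: Summing ligand charges against the −4 overall charge gives an oxidation state of +2 for chromium. Cr sits in group 6, so the d-electron count is 6 − 2 = 4. Bromide and hydroxide are weak-field ligands for a first-row metal, so the complex is high-spin. The t₂g³e_g¹ (high-spin) configuration has an unevenly filled e_g set; the Jahn–Teller theorem predicts a tetragonal distortion (typically axial elongation) to lift the degeneracy.
[CrCl6]^3-: Each chloride is −1; balancing the −3 overall charge requires Cr(III). Chromium is a group-6 element; Cr(III) is therefore d³. The d³ configuration leaves the e_g set evenly filled (or empty) — no strong Jahn–Teller driving force.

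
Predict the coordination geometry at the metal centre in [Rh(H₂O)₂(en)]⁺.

square planar

Water is neutral; ethylenediamine is neutral; balancing the +1 overall charge requires Rh(I).
Group 9 minus oxidation state 1 gives a d⁸ configuration.
Counting donor atoms: 2×water (monodentate) → 2 donors; 1×ethylenediamine (bidentate) → 2 donors. Coordination number = 4.
A 4d d⁸ ion has a large crystal-field splitting; square planar leaves the high-energy d_{x²−y²} orbital empty and maximises CFSE.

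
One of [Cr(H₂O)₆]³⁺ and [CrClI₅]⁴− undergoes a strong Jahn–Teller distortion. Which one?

[CrClI₅]⁴−

[Cr(H₂O)₆]³⁺: Ligand charges: water is neutral. With an overall charge of +3 the chromium centre must be in the +3 oxidation state. Cr sits in group 6, so the d-electron count is 6 − 3 = 3. The d³ configuration leaves the e_g set evenly filled (or empty) — no strong Jahn–Teller driving force.
[CrClI₅]⁴−: Summing ligand charges against the −4 overall charge gives an oxidation state of +2 for chromium. Cr sits in group 6, so the d-electron count is 6 − 2 = 4. Chloride and iodide are weak-field ligands for a first-row metal, so the complex is high-spin. The t₂g³e_g¹ (high-spin) configuration has an unevenly filled e_g set; the Jahn–Teller theorem predicts a tetragonal distortion (typically axial elongation) to lift the degeneracy.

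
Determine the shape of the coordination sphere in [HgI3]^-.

trigonal planar

Summing ligand charges against the −1 overall charge gives an oxidation state of +2 for mercury.
Mercury is a group-12 element; Hg(II) is therefore d¹⁰.
With 3 monodentate ligands the coordination number is 3.
Three ligands around a d¹⁰ centre minimise repulsion in a trigonal-planar arrangement.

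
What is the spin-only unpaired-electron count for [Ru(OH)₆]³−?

1 unpaired electron

Summing ligand charges against the −3 overall charge gives an oxidation state of +3 for ruthenium.
Ruthenium is a group-8 element; Ru(III) is therefore d⁵.
The spin state decides the count: a 4d ion has a large Δₒ and is invariably low-spin.
An octahedral low-spin d⁵ ion is t₂g⁵e_g⁰, giving 1 unpaired electron.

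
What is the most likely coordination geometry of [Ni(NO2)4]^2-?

Ligand charges: each nitro (N-bound nitrite) is −1. With an overall charge of −2 the nickel centre must be in the +2 oxidation state.
Group 10 minus oxidation state 2 gives a d⁸ configuration.
Coordination number: 4.
Nitro (N-bound nitrite) is a strong-field ligand (high in the spectrochemical series).
A 3d d⁸ ion with strong-field ligands gains enough CFSE to favour square planar over tetrahedral.

square planar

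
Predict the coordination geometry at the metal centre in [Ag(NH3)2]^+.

Ligand charges: ammonia is neutral. With an overall charge of +1 the silver centre must be in the +1 oxidation state.
Group 11 minus oxidation state 1 gives a d¹⁰ configuration.
Coordination number: 2.
A d¹⁰ ion with only two ligands adopts a linear arrangement (sp hybridisation; no CFSE preference).

linear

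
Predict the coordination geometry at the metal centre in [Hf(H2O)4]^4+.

tetrahedral

Ligand charges: water is neutral. With an overall charge of +4 the hafnium centre must be in the +4 oxidation state.
Hf sits in group 4, so the d-electron count is 4 − 4 = 0.
With 4 monodentate ligands the coordination number is 4.
A d⁰ ion has no crystal-field stabilisation preference between square planar and tetrahedral, so four ligands adopt the sterically favoured tetrahedral geometry.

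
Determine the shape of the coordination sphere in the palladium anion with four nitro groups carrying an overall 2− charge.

square planar

Summing ligand charges against the −2 overall charge gives an oxidation state of +2 for palladium.
Pd sits in group 10, so the d-electron count is 10 − 2 = 8.
With 4 monodentate ligands the coordination number is 4.
A 4d d⁸ ion has a large crystal-field splitting; square planar leaves the high-energy d_{x²−y²} orbital empty and maximises CFSE.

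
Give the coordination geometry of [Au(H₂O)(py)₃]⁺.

Summing ligand charges against the +1 overall charge gives an oxidation state of +1 for gold.
Gold is a group-11 element; Au(I) is therefore d¹⁰.
With 4 monodentate ligands the coordination number is 4.
A d¹⁰ ion has no crystal-field stabilisation preference between square planar and tetrahedral, so four ligands adopt the sterically favoured tetrahedral geometry.

tetrahedral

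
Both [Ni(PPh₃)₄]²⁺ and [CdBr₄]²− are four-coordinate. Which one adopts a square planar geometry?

For [Ni(PPh₃)₄]²⁺: Ligand charges: triphenylphosphine is neutral. With an overall charge of +2 the nickel centre must be in the +2 oxidation state. Nickel is a group-10 element; Ni(II) is therefore d⁸. Triphenylphosphine is a strong-field ligand (high in the spectrochemical series). A 3d d⁸ ion with strong-field ligands gains enough CFSE to favour square planar over tetrahedral. → square planar.
For [CdBr₄]²−: Ligand charges: each bromide is −1. With an overall charge of −2 the cadmium centre must be in the +2 oxidation state. Cd sits in group 12, so the d-electron count is 12 − 2 = 10. A d¹⁰ ion has no crystal-field stabilisation preference between square planar and tetrahedral, so four ligands adopt the sterically favoured tetrahedral geometry. → tetrahedral.

[Ni(PPh₃)₄]²⁺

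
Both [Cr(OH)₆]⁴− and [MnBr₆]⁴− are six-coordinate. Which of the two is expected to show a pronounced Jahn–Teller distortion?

[Cr(OH)₆]⁴−: Summing ligand charges against the −4 overall charge gives an oxidation state of +2 for chromium. Group 6 minus oxidation state 2 gives a d⁴ configuration. Hydroxide is a weak-field ligand for a first-row metal, so the complex is high-spin. The t₂g³e_g¹ (high-spin) configuration has an unevenly filled e_g set; the Jahn–Teller theorem predicts a tetragonal distortion (typically axial elongation) to lift the degeneracy.
[MnBr₆]⁴−: Each bromide is −1; balancing the −4 overall charge requires Mn(II). Group 7 minus oxidation state 2 gives a d⁵ configuration. Bromide is a weak-field ligand for a first-row metal, so the complex is high-spin. The d⁵ configuration leaves the e_g set evenly filled (or empty) — no strong Jahn–Teller driving force.

[Cr(OH)₆]⁴−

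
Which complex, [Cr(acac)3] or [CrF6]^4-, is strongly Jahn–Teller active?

[CrF6]^4-

[Cr(acac)3]: Each acetylacetonate is −1; balancing the 0 overall charge requires Cr(III). Group 6 minus oxidation state 3 gives a d³ configuration. The d³ configuration leaves the e_g set evenly filled (or empty) — no strong Jahn–Teller driving force.
[CrF6]^4-: Each fluoride is −1; balancing the −4 overall charge requires Cr(II). Cr sits in group 6, so the d-electron count is 6 − 2 = 4. Fluoride is a weak-field ligand for a first-row metal, so the complex is high-spin. The t₂g³e_g¹ (high-spin) configuration has an unevenly filled e_g set; the Jahn–Teller theorem predicts a tetragonal distortion (typically axial elongation) to lift the degeneracy.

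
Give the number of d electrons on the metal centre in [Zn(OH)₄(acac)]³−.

d10

Summing ligand charges against the −3 overall charge gives an oxidation state of +2 for zinc.
Zn sits in group 12, so the d-electron count is 12 − 2 = 10.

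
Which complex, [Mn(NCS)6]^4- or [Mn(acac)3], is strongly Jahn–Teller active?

[Mn(acac)3]

[Mn(NCS)6]^4-: Each isothiocyanate is −1; balancing the −4 overall charge requires Mn(II). Mn sits in group 7, so the d-electron count is 7 − 2 = 5. Isothiocyanate is a weak-field ligand for a first-row metal, so the complex is high-spin. The d⁵ configuration leaves the e_g set evenly filled (or empty) — no strong Jahn–Teller driving force.
[Mn(acac)3]: Each acetylacetonate is −1; balancing the 0 overall charge requires Mn(III). Group 7 minus oxidation state 3 gives a d⁴ configuration. Acetylacetonate is a weak-field ligand for a first-row metal, so the complex is high-spin. The t₂g³e_g¹ (high-spin) configuration has an unevenly filled e_g set; the Jahn–Teller theorem predicts a tetragonal distortion (typically axial elongation) to lift the degeneracy.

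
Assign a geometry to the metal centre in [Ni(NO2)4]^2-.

Each nitro (N-bound nitrite) is −1; balancing the −2 overall charge requires Ni(II).
Group 10 minus oxidation state 2 gives a d⁸ configuration.
With 4 monodentate ligands the coordination number is 4.
Nitro (N-bound nitrite) is a strong-field ligand (high in the spectrochemical series).
A 3d d⁸ ion with strong-field ligands gains enough CFSE to favour square planar over tetrahedral.

square planar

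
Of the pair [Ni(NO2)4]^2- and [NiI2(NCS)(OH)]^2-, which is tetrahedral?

For [Ni(NO2)4]^2-: Ligand charges: each nitro (N-bound nitrite) is −1. With an overall charge of −2 the nickel centre must be in the +2 oxidation state. Ni sits in group 10, so the d-electron count is 10 − 2 = 8. Nitro (N-bound nitrite) is a strong-field ligand (high in the spectrochemical series). A 3d d⁸ ion with strong-field ligands gains enough CFSE to favour square planar over tetrahedral. → square planar.
For [NiI2(NCS)(OH)]^2-: Ligand charges: each iodide is −1; each isothiocyanate is −1; each hydroxide is −1. With an overall charge of −2 the nickel centre must be in the +2 oxidation state. Ni sits in group 10, so the d-electron count is 10 − 2 = 8. Hydroxide, iodide, and isothiocyanate are weak-field ligands. With weak-field ligands the CFSE gain from square planar is small, so a 3d d⁸ ion takes the sterically preferred tetrahedral geometry. → tetrahedral.

[NiI2(NCS)(OH)]^2-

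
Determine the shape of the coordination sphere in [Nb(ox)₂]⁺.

Summing ligand charges against the +1 overall charge gives an oxidation state of +5 for niobium.
Group 5 minus oxidation state 5 gives a d⁰ configuration.
Counting donor atoms: 2×oxalate (bidentate) → 4 donors. Coordination number = 4.
A d⁰ ion has no crystal-field stabilisation preference between square planar and tetrahedral, so four ligands adopt the sterically favoured tetrahedral geometry.

tetrahedral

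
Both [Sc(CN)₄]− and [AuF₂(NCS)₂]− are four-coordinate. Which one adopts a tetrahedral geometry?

[Sc(CN)₄]−

For [Sc(CN)₄]−: Ligand charges: each cyanide is −1. With an overall charge of −1 the scandium centre must be in the +3 oxidation state. Scandium is a group-3 element; Sc(III) is therefore d⁰. A d⁰ ion has no crystal-field stabilisation preference between square planar and tetrahedral, so four ligands adopt the sterically favoured tetrahedral geometry. → tetrahedral.
For [AuF₂(NCS)₂]−: Each fluoride is −1; each isothiocyanate is −1; balancing the −1 overall charge requires Au(III). Au sits in group 11, so the d-electron count is 11 − 3 = 8. A 5d d⁸ ion has a large crystal-field splitting; square planar leaves the high-energy d_{x²−y²} orbital empty and maximises CFSE. → square planar.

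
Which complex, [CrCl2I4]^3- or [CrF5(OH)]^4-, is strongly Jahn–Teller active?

[CrCl2I4]^3-: Ligand charges: each chloride is −1; each iodide is −1. With an overall charge of −3 the chromium centre must be in the +3 oxidation state. Chromium is a group-6 element; Cr(III) is therefore d³. The d³ configuration leaves the e_g set evenly filled (or empty) — no strong Jahn–Teller driving force.
[CrF5(OH)]^4-: Summing ligand charges against the −4 overall charge gives an oxidation state of +2 for chromium. Cr sits in group 6, so the d-electron count is 6 − 2 = 4. Fluoride and hydroxide are weak-field ligands for a first-row metal, so the complex is high-spin. The t₂g³e_g¹ (high-spin) configuration has an unevenly filled e_g set; the Jahn–Teller theorem predicts a tetragonal distortion (typically axial elongation) to lift the degeneracy.

[CrF5(OH)]^4-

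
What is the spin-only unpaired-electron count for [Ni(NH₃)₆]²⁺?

Ammonia is neutral; balancing the +2 overall charge requires Ni(II).
Nickel is a group-10 element; Ni(II) is therefore d⁸.
In an octahedral field the d⁸ configuration is t₂g⁶e_g² (only one arrangement possible), giving 2 unpaired electrons.

2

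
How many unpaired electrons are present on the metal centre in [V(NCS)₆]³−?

2 unpaired electrons

Each isothiocyanate is −1; balancing the −3 overall charge requires V(III).
Vanadium is a group-5 element; V(III) is therefore d².
In an octahedral field the d² configuration is t₂g²e_g⁰ (only one arrangement possible), giving 2 unpaired electrons.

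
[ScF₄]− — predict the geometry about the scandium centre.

tetrahedral

Summing ligand charges against the −1 overall charge gives an oxidation state of +3 for scandium.
Scandium is a group-3 element; Sc(III) is therefore d⁰.
Coordination number: 4.
A d⁰ ion has no crystal-field stabilisation preference between square planar and tetrahedral, so four ligands adopt the sterically favoured tetrahedral geometry.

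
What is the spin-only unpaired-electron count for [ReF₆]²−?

Ligand charges: each fluoride is −1. With an overall charge of −2 the rhenium centre must be in the +4 oxidation state.
Re sits in group 7, so the d-electron count is 7 − 4 = 3.
In an octahedral field the d³ configuration is t₂g³e_g⁰ (only one arrangement possible), giving 3 unpaired electrons.

3 unpaired electrons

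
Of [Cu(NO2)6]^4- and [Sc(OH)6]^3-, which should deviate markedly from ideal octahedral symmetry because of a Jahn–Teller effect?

[Cu(NO2)6]^4-: Each nitro (N-bound nitrite) is −1; balancing the −4 overall charge requires Cu(II). Cu sits in group 11, so the d-electron count is 11 − 2 = 9. The t₂g⁶e_g³ configuration has an unevenly filled e_g set; the Jahn–Teller theorem predicts a tetragonal distortion (typically axial elongation) to lift the degeneracy.
[Sc(OH)6]^3-: Each hydroxide is −1; balancing the −3 overall charge requires Sc(III). Group 3 minus oxidation state 3 gives a d⁰ configuration. The d⁰ configuration leaves the e_g set evenly filled (or empty) — no strong Jahn–Teller driving force.

[Cu(NO2)6]^4-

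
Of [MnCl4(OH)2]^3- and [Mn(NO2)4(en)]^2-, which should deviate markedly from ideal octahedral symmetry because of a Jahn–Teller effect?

[MnCl4(OH)2]^3-: Each chloride is −1; each hydroxide is −1; balancing the −3 overall charge requires Mn(III). Group 7 minus oxidation state 3 gives a d⁴ configuration. Chloride and hydroxide are weak-field ligands for a first-row metal, so the complex is high-spin. The t₂g³e_g¹ (high-spin) configuration has an unevenly filled e_g set; the Jahn–Teller theorem predicts a tetragonal distortion (typically axial elongation) to lift the degeneracy.
[Mn(NO2)4(en)]^2-: Summing ligand charges against the −2 overall charge gives an oxidation state of +2 for manganese. Mn sits in group 7, so the d-electron count is 7 − 2 = 5. Nitro (N-bound nitrite) is a strong-field ligand (high in the spectrochemical series) for a first-row metal, so the complex is low-spin. The d⁵ configuration leaves the e_g set evenly filled (or empty) — no strong Jahn–Teller driving force.

[MnCl4(OH)2]^3-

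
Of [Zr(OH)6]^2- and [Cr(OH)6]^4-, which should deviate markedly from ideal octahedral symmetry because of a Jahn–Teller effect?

[Cr(OH)6]^4-

[Zr(OH)6]^2-: Summing ligand charges against the −2 overall charge gives an oxidation state of +4 for zirconium. Group 4 minus oxidation state 4 gives a d⁰ configuration. The d⁰ configuration leaves the e_g set evenly filled (or empty) — no strong Jahn–Teller driving force.
[Cr(OH)6]^4-: Ligand charges: each hydroxide is −1. With an overall charge of −4 the chromium centre must be in the +2 oxidation state. Group 6 minus oxidation state 2 gives a d⁴ configuration. Hydroxide is a weak-field ligand for a first-row metal, so the complex is high-spin. The t₂g³e_g¹ (high-spin) configuration has an unevenly filled e_g set; the Jahn–Teller theorem predicts a tetragonal distortion (typically axial elongation) to lift the degeneracy.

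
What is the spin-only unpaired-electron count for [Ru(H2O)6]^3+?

Water is neutral; balancing the +3 overall charge requires Ru(III).
Ruthenium is a group-8 element; Ru(III) is therefore d⁵.
The spin state decides the count: a 4d ion has a large Δₒ and is invariably low-spin.
An octahedral low-spin d⁵ ion is t₂g⁵e_g⁰, giving 1 unpaired electron.

1 unpaired electron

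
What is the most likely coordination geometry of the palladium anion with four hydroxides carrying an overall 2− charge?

Ligand charges: each hydroxide is −1. With an overall charge of −2 the palladium centre must be in the +2 oxidation state.
Pd sits in group 10, so the d-electron count is 10 − 2 = 8.
Coordination number: 4.
A 4d d⁸ ion has a large crystal-field splitting; square planar leaves the high-energy d_{x²−y²} orbital empty and maximises CFSE.

square planar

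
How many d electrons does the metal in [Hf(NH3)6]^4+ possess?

d0

Ligand charges: ammonia is neutral. With an overall charge of +4 the hafnium centre must be in the +4 oxidation state.
Hafnium is a group-4 element; Hf(IV) is therefore d⁰.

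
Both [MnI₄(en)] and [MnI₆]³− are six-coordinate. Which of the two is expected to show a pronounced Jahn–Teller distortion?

[MnI₄(en)]: Ligand charges: each iodide is −1; ethylenediamine is neutral. With an overall charge of 0 the manganese centre must be in the +4 oxidation state. Group 7 minus oxidation state 4 gives a d³ configuration. The d³ configuration leaves the e_g set evenly filled (or empty) — no strong Jahn–Teller driving force.
[MnI₆]³−: Ligand charges: each iodide is −1. With an overall charge of −3 the manganese centre must be in the +3 oxidation state. Group 7 minus oxidation state 3 gives a d⁴ configuration. Iodide is a weak-field ligand for a first-row metal, so the complex is high-spin. The t₂g³e_g¹ (high-spin) configuration has an unevenly filled e_g set; the Jahn–Teller theorem predicts a tetragonal distortion (typically axial elongation) to lift the degeneracy.

[MnI₆]³−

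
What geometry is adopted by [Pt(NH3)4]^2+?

square planar

Ammonia is neutral; balancing the +2 overall charge requires Pt(II).
Group 10 minus oxidation state 2 gives a d⁸ configuration.
Coordination number: 4.
A 5d d⁸ ion has a large crystal-field splitting; square planar leaves the high-energy d_{x²−y²} orbital empty and maximises CFSE.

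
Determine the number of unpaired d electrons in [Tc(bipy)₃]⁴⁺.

Ligand charges: 2,2′-bipyridine is neutral. With an overall charge of +4 the technetium centre must be in the +4 oxidation state.
Technetium is a group-7 element; Tc(IV) is therefore d³.
Counting donor atoms: 3×2,2′-bipyridine (bidentate) → 6 donors. Coordination number = 6.
In an octahedral field the d³ configuration is t₂g³e_g⁰ (only one arrangement possible), giving 3 unpaired electrons.

3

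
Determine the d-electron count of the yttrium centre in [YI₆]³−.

Each iodide is −1; balancing the −3 overall charge requires Y(III).
Group 3 minus oxidation state 3 gives a d⁰ configuration.

d⁰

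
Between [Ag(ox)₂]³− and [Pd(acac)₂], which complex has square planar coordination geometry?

For [Ag(ox)₂]³−: Summing ligand charges against the −3 overall charge gives an oxidation state of +1 for silver. Group 11 minus oxidation state 1 gives a d¹⁰ configuration. A d¹⁰ ion has no crystal-field stabilisation preference between square planar and tetrahedral, so four ligands adopt the sterically favoured tetrahedral geometry. → tetrahedral.
For [Pd(acac)₂]: Ligand charges: each acetylacetonate is −1. With an overall charge of 0 the palladium centre must be in the +2 oxidation state. Palladium is a group-10 element; Pd(II) is therefore d⁸. A 4d d⁸ ion has a large crystal-field splitting; square planar leaves the high-energy d_{x²−y²} orbital empty and maximises CFSE. → square planar.

[Pd(acac)₂]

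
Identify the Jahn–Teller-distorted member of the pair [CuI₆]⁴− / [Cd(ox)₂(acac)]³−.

[CuI₆]⁴−: Summing ligand charges against the −4 overall charge gives an oxidation state of +2 for copper. Copper is a group-11 element; Cu(II) is therefore d⁹. The t₂g⁶e_g³ configuration has an unevenly filled e_g set; the Jahn–Teller theorem predicts a tetragonal distortion (typically axial elongation) to lift the degeneracy.
[Cd(ox)₂(acac)]³−: Ligand charges: each oxalate is −2; each acetylacetonate is −1. With an overall charge of −3 the cadmium centre must be in the +2 oxidation state. Cd sits in group 12, so the d-electron count is 12 − 2 = 10. The d¹⁰ configuration leaves the e_g set evenly filled (or empty) — no strong Jahn–Teller driving force.

[CuI₆]⁴−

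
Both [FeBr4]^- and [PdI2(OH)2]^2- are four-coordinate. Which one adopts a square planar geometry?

[PdI2(OH)2]^2-

For [FeBr4]^-: Summing ligand charges against the −1 overall charge gives an oxidation state of +3 for iron. Iron is a group-8 element; Fe(III) is therefore d⁵. A high-spin d⁵ ion has zero CFSE in either geometry, so four ligands adopt the sterically favoured tetrahedral geometry. → tetrahedral.
For [PdI2(OH)2]^2-: Each iodide is −1; each hydroxide is −1; balancing the −2 overall charge requires Pd(II). Pd sits in group 10, so the d-electron count is 10 − 2 = 8. A 4d d⁸ ion has a large crystal-field splitting; square planar leaves the high-energy d_{x²−y²} orbital empty and maximises CFSE. → square planar.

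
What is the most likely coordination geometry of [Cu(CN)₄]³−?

tetrahedral

Summing ligand charges against the −3 overall charge gives an oxidation state of +1 for copper.
Copper is a group-11 element; Cu(I) is therefore d¹⁰.
Coordination number: 4.
A d¹⁰ ion has no crystal-field stabilisation preference between square planar and tetrahedral, so four ligands adopt the sterically favoured tetrahedral geometry.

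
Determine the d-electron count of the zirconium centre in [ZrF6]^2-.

Ligand charges: each fluoride is −1. With an overall charge of −2 the zirconium centre must be in the +4 oxidation state.
Group 4 minus oxidation state 4 gives a d⁰ configuration.

d⁰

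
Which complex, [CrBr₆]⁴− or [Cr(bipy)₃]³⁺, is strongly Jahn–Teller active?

[CrBr₆]⁴−: Summing ligand charges against the −4 overall charge gives an oxidation state of +2 for chromium. Chromium is a group-6 element; Cr(II) is therefore d⁴. Bromide is a weak-field ligand for a first-row metal, so the complex is high-spin. The t₂g³e_g¹ (high-spin) configuration has an unevenly filled e_g set; the Jahn–Teller theorem predicts a tetragonal distortion (typically axial elongation) to lift the degeneracy.
[Cr(bipy)₃]³⁺: 2,2′-bipyridine is neutral; balancing the +3 overall charge requires Cr(III). Group 6 minus oxidation state 3 gives a d³ configuration. The d³ configuration leaves the e_g set evenly filled (or empty) — no strong Jahn–Teller driving force.

[CrBr₆]⁴−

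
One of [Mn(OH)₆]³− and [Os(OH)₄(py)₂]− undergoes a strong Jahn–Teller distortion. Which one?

[Mn(OH)₆]³−

[Mn(OH)₆]³−: Summing ligand charges against the −3 overall charge gives an oxidation state of +3 for manganese. Group 7 minus oxidation state 3 gives a d⁴ configuration. Hydroxide is a weak-field ligand for a first-row metal, so the complex is high-spin. The t₂g³e_g¹ (high-spin) configuration has an unevenly filled e_g set; the Jahn–Teller theorem predicts a tetragonal distortion (typically axial elongation) to lift the degeneracy.
[Os(OH)₄(py)₂]−: Each hydroxide is −1; pyridine is neutral; balancing the −1 overall charge requires Os(III). Os sits in group 8, so the d-electron count is 8 − 3 = 5. A 5d ion has a large Δₒ and is invariably low-spin. The d⁵ configuration leaves the e_g set evenly filled (or empty) — no strong Jahn–Teller driving force.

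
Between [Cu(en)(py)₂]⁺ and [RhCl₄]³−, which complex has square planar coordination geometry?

For [Cu(en)(py)₂]⁺: Ligand charges: ethylenediamine is neutral; pyridine is neutral. With an overall charge of +1 the copper centre must be in the +1 oxidation state. Cu sits in group 11, so the d-electron count is 11 − 1 = 10. A d¹⁰ ion has no crystal-field stabilisation preference between square planar and tetrahedral, so four ligands adopt the sterically favoured tetrahedral geometry. → tetrahedral.
For [RhCl₄]³−: Summing ligand charges against the −3 overall charge gives an oxidation state of +1 for rhodium. Rh sits in group 9, so the d-electron count is 9 − 1 = 8. A 4d d⁸ ion has a large crystal-field splitting; square planar leaves the high-energy d_{x²−y²} orbital empty and maximises CFSE. → square planar.

[RhCl₄]³−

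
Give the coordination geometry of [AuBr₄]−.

square planar

Ligand charges: each bromide is −1. With an overall charge of −1 the gold centre must be in the +3 oxidation state.
Gold is a group-11 element; Au(III) is therefore d⁸.
Coordination number: 4.
A 5d d⁸ ion has a large crystal-field splitting; square planar leaves the high-energy d_{x²−y²} orbital empty and maximises CFSE.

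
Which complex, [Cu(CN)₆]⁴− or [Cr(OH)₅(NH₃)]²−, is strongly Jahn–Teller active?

[Cu(CN)₆]⁴−

[Cu(CN)₆]⁴−: Each cyanide is −1; balancing the −4 overall charge requires Cu(II). Copper is a group-11 element; Cu(II) is therefore d⁹. The t₂g⁶e_g³ configuration has an unevenly filled e_g set; the Jahn–Teller theorem predicts a tetragonal distortion (typically axial elongation) to lift the degeneracy.
[Cr(OH)₅(NH₃)]²−: Each hydroxide is −1; ammonia is neutral; balancing the −2 overall charge requires Cr(III). Group 6 minus oxidation state 3 gives a d³ configuration. The d³ configuration leaves the e_g set evenly filled (or empty) — no strong Jahn–Teller driving force.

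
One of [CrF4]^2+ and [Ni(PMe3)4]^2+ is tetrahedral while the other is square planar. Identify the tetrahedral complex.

[CrF4]^2+

For [CrF4]^2+: Each fluoride is −1; balancing the +2 overall charge requires Cr(VI). Cr sits in group 6, so the d-electron count is 6 − 6 = 0. A d⁰ ion has no crystal-field stabilisation preference between square planar and tetrahedral, so four ligands adopt the sterically favoured tetrahedral geometry. → tetrahedral.
For [Ni(PMe3)4]^2+: Ligand charges: trimethylphosphine is neutral. With an overall charge of +2 the nickel centre must be in the +2 oxidation state. Ni sits in group 10, so the d-electron count is 10 − 2 = 8. Trimethylphosphine is a strong-field ligand (high in the spectrochemical series). A 3d d⁸ ion with strong-field ligands gains enough CFSE to favour square planar over tetrahedral. → square planar.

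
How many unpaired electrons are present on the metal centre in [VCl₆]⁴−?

3

Ligand charges: each chloride is −1. With an overall charge of −4 the vanadium centre must be in the +2 oxidation state.
V sits in group 5, so the d-electron count is 5 − 2 = 3.
In an octahedral field the d³ configuration is t₂g³e_g⁰ (only one arrangement possible), giving 3 unpaired electrons.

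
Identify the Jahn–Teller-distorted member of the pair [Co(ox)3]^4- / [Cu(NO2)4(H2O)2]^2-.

[Cu(NO2)4(H2O)2]^2-

[Co(ox)3]^4-: Ligand charges: each oxalate is −2. With an overall charge of −4 the cobalt centre must be in the +2 oxidation state. Co sits in group 9, so the d-electron count is 9 − 2 = 7. Oxalate is a weak-field ligand for a first-row metal, so the complex is high-spin. The d⁷ configuration leaves the e_g set evenly filled (or empty) — no strong Jahn–Teller driving force.
[Cu(NO2)4(H2O)2]^2-: Summing ligand charges against the −2 overall charge gives an oxidation state of +2 for copper. Group 11 minus oxidation state 2 gives a d⁹ configuration. The t₂g⁶e_g³ configuration has an unevenly filled e_g set; the Jahn–Teller theorem predicts a tetragonal distortion (typically axial elongation) to lift the degeneracy.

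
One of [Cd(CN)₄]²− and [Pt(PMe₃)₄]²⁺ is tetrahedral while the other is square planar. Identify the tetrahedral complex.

For [Cd(CN)₄]²−: Summing ligand charges against the −2 overall charge gives an oxidation state of +2 for cadmium. Group 12 minus oxidation state 2 gives a d¹⁰ configuration. A d¹⁰ ion has no crystal-field stabilisation preference between square planar and tetrahedral, so four ligands adopt the sterically favoured tetrahedral geometry. → tetrahedral.
For [Pt(PMe₃)₄]²⁺: Trimethylphosphine is neutral; balancing the +2 overall charge requires Pt(II). Pt sits in group 10, so the d-electron count is 10 − 2 = 8. A 5d d⁸ ion has a large crystal-field splitting; square planar leaves the high-energy d_{x²−y²} orbital empty and maximises CFSE. → square planar.

[Cd(CN)₄]²−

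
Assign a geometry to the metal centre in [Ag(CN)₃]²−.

Each cyanide is −1; balancing the −2 overall charge requires Ag(I).
Silver is a group-11 element; Ag(I) is therefore d¹⁰.
With 3 monodentate ligands the coordination number is 3.
Three ligands around a d¹⁰ centre minimise repulsion in a trigonal-planar arrangement.

trigonal planar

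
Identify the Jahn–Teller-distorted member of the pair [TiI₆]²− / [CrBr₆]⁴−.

[CrBr₆]⁴−

[TiI₆]²−: Each iodide is −1; balancing the −2 overall charge requires Ti(IV). Ti sits in group 4, so the d-electron count is 4 − 4 = 0. The d⁰ configuration leaves the e_g set evenly filled (or empty) — no strong Jahn–Teller driving force.
[CrBr₆]⁴−: Ligand charges: each bromide is −1. With an overall charge of −4 the chromium centre must be in the +2 oxidation state. Chromium is a group-6 element; Cr(II) is therefore d⁴. Bromide is a weak-field ligand for a first-row metal, so the complex is high-spin. The t₂g³e_g¹ (high-spin) configuration has an unevenly filled e_g set; the Jahn–Teller theorem predicts a tetragonal distortion (typically axial elongation) to lift the degeneracy.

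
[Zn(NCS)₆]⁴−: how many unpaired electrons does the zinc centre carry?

Summing ligand charges against the −4 overall charge gives an oxidation state of +2 for zinc.
Group 12 minus oxidation state 2 gives a d¹⁰ configuration.
In an octahedral field the d¹⁰ configuration is t₂g⁶e_g⁴, giving 0 unpaired electrons.

0 unpaired electrons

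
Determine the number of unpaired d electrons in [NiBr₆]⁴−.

2

Summing ligand charges against the −4 overall charge gives an oxidation state of +2 for nickel.
Nickel is a group-10 element; Ni(II) is therefore d⁸.
In an octahedral field the d⁸ configuration is t₂g⁶e_g² (only one arrangement possible), giving 2 unpaired electrons.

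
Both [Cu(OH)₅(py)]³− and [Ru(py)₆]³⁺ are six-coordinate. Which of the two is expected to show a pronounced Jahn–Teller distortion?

[Cu(OH)₅(py)]³−

[Cu(OH)₅(py)]³−: Each hydroxide is −1; pyridine is neutral; balancing the −3 overall charge requires Cu(II). Cu sits in group 11, so the d-electron count is 11 − 2 = 9. The t₂g⁶e_g³ configuration has an unevenly filled e_g set; the Jahn–Teller theorem predicts a tetragonal distortion (typically axial elongation) to lift the degeneracy.
[Ru(py)₆]³⁺: Ligand charges: pyridine is neutral. With an overall charge of +3 the ruthenium centre must be in the +3 oxidation state. Ru sits in group 8, so the d-electron count is 8 − 3 = 5. A 4d ion has a large Δₒ and is invariably low-spin. The d⁵ configuration leaves the e_g set evenly filled (or empty) — no strong Jahn–Teller driving force.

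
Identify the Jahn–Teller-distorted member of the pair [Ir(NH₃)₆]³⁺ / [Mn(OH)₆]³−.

[Ir(NH₃)₆]³⁺: Summing ligand charges against the +3 overall charge gives an oxidation state of +3 for iridium. Ir sits in group 9, so the d-electron count is 9 − 3 = 6. A 5d ion has a large Δₒ and is invariably low-spin. The d⁶ configuration leaves the e_g set evenly filled (or empty) — no strong Jahn–Teller driving force.
[Mn(OH)₆]³−: Summing ligand charges against the −3 overall charge gives an oxidation state of +3 for manganese. Manganese is a group-7 element; Mn(III) is therefore d⁴. Hydroxide is a weak-field ligand for a first-row metal, so the complex is high-spin. The t₂g³e_g¹ (high-spin) configuration has an unevenly filled e_g set; the Jahn–Teller theorem predicts a tetragonal distortion (typically axial elongation) to lift the degeneracy.

[Mn(OH)₆]³−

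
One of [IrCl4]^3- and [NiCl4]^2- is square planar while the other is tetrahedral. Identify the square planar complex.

For [IrCl4]^3-: Summing ligand charges against the −3 overall charge gives an oxidation state of +1 for iridium. Iridium is a group-9 element; Ir(I) is therefore d⁸. A 5d d⁸ ion has a large crystal-field splitting; square planar leaves the high-energy d_{x²−y²} orbital empty and maximises CFSE. → square planar.
For [NiCl4]^2-: Each chloride is −1; balancing the −2 overall charge requires Ni(II). Ni sits in group 10, so the d-electron count is 10 − 2 = 8. Chloride is a weak-field ligand. With weak-field ligands the CFSE gain from square planar is small, so a 3d d⁸ ion takes the sterically preferred tetrahedral geometry. → tetrahedral.

[IrCl4]^3-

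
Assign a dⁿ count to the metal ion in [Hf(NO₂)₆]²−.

d0

Ligand charges: each nitro (N-bound nitrite) is −1. With an overall charge of −2 the hafnium centre must be in the +4 oxidation state.
Hafnium is a group-4 element; Hf(IV) is therefore d⁰.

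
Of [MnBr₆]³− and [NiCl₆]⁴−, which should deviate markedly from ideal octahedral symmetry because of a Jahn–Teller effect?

[MnBr₆]³−

[MnBr₆]³−: Ligand charges: each bromide is −1. With an overall charge of −3 the manganese centre must be in the +3 oxidation state. Group 7 minus oxidation state 3 gives a d⁴ configuration. Bromide is a weak-field ligand for a first-row metal, so the complex is high-spin. The t₂g³e_g¹ (high-spin) configuration has an unevenly filled e_g set; the Jahn–Teller theorem predicts a tetragonal distortion (typically axial elongation) to lift the degeneracy.
[NiCl₆]⁴−: Ligand charges: each chloride is −1. With an overall charge of −4 the nickel centre must be in the +2 oxidation state. Ni sits in group 10, so the d-electron count is 10 − 2 = 8. The d⁸ configuration leaves the e_g set evenly filled (or empty) — no strong Jahn–Teller driving force.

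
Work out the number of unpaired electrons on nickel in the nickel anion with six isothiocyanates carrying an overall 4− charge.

2 unpaired electrons

Summing ligand charges against the −4 overall charge gives an oxidation state of +2 for nickel.
Nickel is a group-10 element; Ni(II) is therefore d⁸.
In an octahedral field the d⁸ configuration is t₂g⁶e_g² (only one arrangement possible), giving 2 unpaired electrons.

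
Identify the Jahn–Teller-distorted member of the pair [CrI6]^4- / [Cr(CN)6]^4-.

[CrI6]^4-: Each iodide is −1; balancing the −4 overall charge requires Cr(II). Cr sits in group 6, so the d-electron count is 6 − 2 = 4. Iodide is a weak-field ligand for a first-row metal, so the complex is high-spin. The t₂g³e_g¹ (high-spin) configuration has an unevenly filled e_g set; the Jahn–Teller theorem predicts a tetragonal distortion (typically axial elongation) to lift the degeneracy.
[Cr(CN)6]^4-: Ligand charges: each cyanide is −1. With an overall charge of −4 the chromium centre must be in the +2 oxidation state. Group 6 minus oxidation state 2 gives a d⁴ configuration. Cyanide is a strong-field ligand (high in the spectrochemical series) for a first-row metal, so the complex is low-spin. The d⁴ configuration leaves the e_g set evenly filled (or empty) — no strong Jahn–Teller driving force.

[CrI6]^4-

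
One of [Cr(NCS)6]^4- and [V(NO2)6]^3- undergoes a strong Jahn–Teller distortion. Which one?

[Cr(NCS)6]^4-

[Cr(NCS)6]^4-: Ligand charges: each isothiocyanate is −1. With an overall charge of −4 the chromium centre must be in the +2 oxidation state. Cr sits in group 6, so the d-electron count is 6 − 2 = 4. Isothiocyanate is a weak-field ligand for a first-row metal, so the complex is high-spin. The t₂g³e_g¹ (high-spin) configuration has an unevenly filled e_g set; the Jahn–Teller theorem predicts a tetragonal distortion (typically axial elongation) to lift the degeneracy.
[V(NO2)6]^3-: Each nitro (N-bound nitrite) is −1; balancing the −3 overall charge requires V(III). Group 5 minus oxidation state 3 gives a d² configuration. The d² configuration leaves the e_g set evenly filled (or empty) — no strong Jahn–Teller driving force.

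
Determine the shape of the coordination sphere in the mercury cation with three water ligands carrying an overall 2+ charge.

Ligand charges: water is neutral. With an overall charge of +2 the mercury centre must be in the +2 oxidation state.
Hg sits in group 12, so the d-electron count is 12 − 2 = 10.
Coordination number: 3.
Three ligands around a d¹⁰ centre minimise repulsion in a trigonal-planar arrangement.

trigonal planar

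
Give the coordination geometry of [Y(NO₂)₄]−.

Summing ligand charges against the −1 overall charge gives an oxidation state of +3 for yttrium.
Y sits in group 3, so the d-electron count is 3 − 3 = 0.
Coordination number: 4.
A d⁰ ion has no crystal-field stabilisation preference between square planar and tetrahedral, so four ligands adopt the sterically favoured tetrahedral geometry.

tetrahedral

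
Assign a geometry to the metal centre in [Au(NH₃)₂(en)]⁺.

Ammonia is neutral; ethylenediamine is neutral; balancing the +1 overall charge requires Au(I).
Au sits in group 11, so the d-electron count is 11 − 1 = 10.
Counting donor atoms: 2×ammonia (monodentate) → 2 donors; 1×ethylenediamine (bidentate) → 2 donors. Coordination number = 4.
A d¹⁰ ion has no crystal-field stabilisation preference between square planar and tetrahedral, so four ligands adopt the sterically favoured tetrahedral geometry.

tetrahedral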